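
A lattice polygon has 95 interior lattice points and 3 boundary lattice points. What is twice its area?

Pick's theorem states A = I + B/2 − 1, so A = 95 + 3/2 − 1 = 191/2.
Hence 2A = 191.

191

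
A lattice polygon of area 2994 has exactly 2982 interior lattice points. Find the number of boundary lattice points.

Pick's theorem gives A = I + B/2 − 1, so B = 2(A − I + 1) = 2(2994 − 2982 + 1) = 26.

26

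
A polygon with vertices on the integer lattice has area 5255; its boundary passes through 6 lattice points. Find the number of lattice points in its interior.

From Pick's theorem, I = A − B/2 + 1 = 5255 − 6/2 + 1 = 5253.

5253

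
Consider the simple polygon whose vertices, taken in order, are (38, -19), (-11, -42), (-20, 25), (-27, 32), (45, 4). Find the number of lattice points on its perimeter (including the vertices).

14

The number of boundary lattice points is Σ gcd(|Δx|,|Δy|) = gcd(49,23) + gcd(9,67) + gcd(7,7) + gcd(72,28) + gcd(7,23) = 1+1+7+4+1 = 14.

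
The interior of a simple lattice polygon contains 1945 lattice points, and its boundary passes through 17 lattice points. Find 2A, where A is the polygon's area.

3905

By Pick's theorem, A = I + B/2 − 1 = 1945 + 17/2 − 1 = 3905/2.
Hence 2A = 3905.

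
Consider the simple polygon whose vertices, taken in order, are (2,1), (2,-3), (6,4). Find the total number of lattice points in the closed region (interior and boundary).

12

The shoelace formula gives twice the area as |(2·(-3) − 2·1) + (2·4 − 6·(-3)) + (6·1 − 2·4)| = 16, so the area is 8.
Summing gcd(|Δx|,|Δy|) over the edges gives the boundary count: gcd(0,4) + gcd(4,7) + gcd(4,3) = 4+1+1 = 6.
Pick's theorem gives I = A − B/2 + 1 = 8 − 6/2 + 1 = 6, so the closed region contains I + B = 6 + 6 = 12 lattice points.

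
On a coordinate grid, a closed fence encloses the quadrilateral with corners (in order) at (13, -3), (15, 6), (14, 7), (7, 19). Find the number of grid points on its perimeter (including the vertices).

The number of boundary lattice points is Σ gcd(|Δx|,|Δy|) = gcd(2,9) + gcd(1,1) + gcd(7,12) + gcd(6,22) = 1+1+1+2 = 5.

5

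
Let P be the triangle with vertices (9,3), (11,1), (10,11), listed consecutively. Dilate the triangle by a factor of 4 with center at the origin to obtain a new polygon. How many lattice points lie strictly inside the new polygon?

The shoelace formula gives twice the area as |(9·1 − 11·3) + (11·11 − 10·1) + (10·3 − 9·11)| = 18, so the area is 9.
The number of boundary lattice points is Σ gcd(|Δx|,|Δy|) = gcd(2,2) + gcd(1,10) + gcd(1,8) = 2+1+1 = 4.
Scaling by 4 multiplies the area by 4² = 16 (so the new area is 144) and multiplies the boundary lattice-point count by 4, giving 16.
By Pick's theorem, the interior count of the dilated polygon is 144 − 16/2 + 1 = 137.

137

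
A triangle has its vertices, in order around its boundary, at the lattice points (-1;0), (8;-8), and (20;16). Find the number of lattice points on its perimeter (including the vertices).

14

Summing gcd(|Δx|,|Δy|) over the edges gives the boundary count: gcd(9,8) + gcd(12,24) + gcd(21,16) = 1+12+1 = 14.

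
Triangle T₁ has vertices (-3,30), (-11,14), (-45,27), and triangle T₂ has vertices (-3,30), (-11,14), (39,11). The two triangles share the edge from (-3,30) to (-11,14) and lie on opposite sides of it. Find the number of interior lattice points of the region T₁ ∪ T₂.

734

The union is the simple quadrilateral with vertices (-3,30), (-45,27), (-11,14), (39,11) in order.
Using the shoelace formula, 2A = |[(-3)·27 − (-45)·30] + [(-45)·14 − (-11)·27] + [(-11)·11 − 39·14] + [39·30 − (-3)·11]| = 1472, so the area is 736.
Summing gcd(|Δx|,|Δy|) over the edges gives the boundary count: gcd(42,3) + gcd(34,13) + gcd(50,3) + gcd(42,19) = 3+1+1+1 = 6.
By Pick's theorem I = A − B/2 + 1 = 736 − 6/2 + 1 = 734.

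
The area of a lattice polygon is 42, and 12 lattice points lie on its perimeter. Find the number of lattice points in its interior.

37

Pick's theorem A = I + B/2 − 1 rearranges to I = A − B/2 + 1 = 42 − 12/2 + 1 = 37.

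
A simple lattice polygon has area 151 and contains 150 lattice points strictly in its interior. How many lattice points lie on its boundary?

4

Pick's theorem gives A = I + B/2 − 1, so B = 2(A − I + 1) = 2(151 − 150 + 1) = 4.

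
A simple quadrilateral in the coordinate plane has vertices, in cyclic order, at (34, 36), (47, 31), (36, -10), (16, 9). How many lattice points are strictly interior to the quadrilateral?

By the shoelace formula, twice the signed area is |(34·31 − 47·36) + (47·(-10) − 36·31) + (36·9 − 16·(-10)) + (16·36 − 34·9)| = 1470, so the area is 735.
Summing gcd(|Δx|,|Δy|) over the edges gives the boundary count: gcd(13,5) + gcd(11,41) + gcd(20,19) + gcd(18,27) = 1+1+1+9 = 12.
Pick's theorem gives I = A − B/2 + 1 = 735 − 12/2 + 1 = 730.

730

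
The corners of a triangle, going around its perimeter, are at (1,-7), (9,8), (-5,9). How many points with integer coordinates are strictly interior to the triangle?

108

The shoelace formula gives twice the area as |[1·8 − 9·(-7)] + [9·9 − (-5)·8] + [(-5)·(-7) − 1·9]| = 218, so the area is 109.
Along each edge there are gcd(|Δx|,|Δy|)+1 lattice points, so counting each shared vertex once the boundary has gcd(8,15) + gcd(14,1) + gcd(6,16) = 1+1+2 = 4.
Pick's theorem gives I = A − B/2 + 1 = 109 − 4/2 + 1 = 108.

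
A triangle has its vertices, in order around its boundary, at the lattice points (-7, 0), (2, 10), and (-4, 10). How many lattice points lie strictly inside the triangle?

27

By the shoelace formula, twice the signed area is |[(-7)·10 − 2·0] + [2·10 − (-4)·10] + [(-4)·0 − (-7)·10]| = 60, so the area is 30.
Summing gcd(|Δx|,|Δy|) over the edges gives the boundary count: gcd(9,10) + gcd(6,0) + gcd(3,10) = 1+6+1 = 8.
By Pick's theorem A = I + B/2 − 1, so I = 30 − 8/2 + 1 = 27.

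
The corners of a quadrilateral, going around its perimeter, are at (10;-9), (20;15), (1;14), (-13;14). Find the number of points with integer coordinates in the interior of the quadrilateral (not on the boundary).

365

By the shoelace formula, twice the signed area is |(10·15 − 20·(-9)) + (20·14 − 1·15) + (1·14 − (-13)·14) + ((-13)·(-9) − 10·14)| = 768, so the area is 384.
Summing gcd(|Δx|,|Δy|) over the edges gives the boundary count: gcd(10,24) + gcd(19,1) + gcd(14,0) + gcd(23,23) = 2+1+14+23 = 40.
By Pick's theorem A = I + B/2 − 1, so I = 384 − 40/2 + 1 = 365.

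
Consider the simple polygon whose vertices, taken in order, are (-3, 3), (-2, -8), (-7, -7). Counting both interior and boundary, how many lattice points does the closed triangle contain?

30

By the shoelace formula, twice the signed area is |[(-3)·(-8) − (-2)·3] + [(-2)·(-7) − (-7)·(-8)] + [(-7)·3 − (-3)·(-7)]| = 54, so the area is 27.
Summing gcd(|Δx|,|Δy|) over the edges gives the boundary count: gcd(1,11) + gcd(5,1) + gcd(4,10) = 1+1+2 = 4.
Pick's theorem gives I = A − B/2 + 1 = 27 − 4/2 + 1 = 26, so the closed region contains I + B = 26 + 4 = 30 lattice points.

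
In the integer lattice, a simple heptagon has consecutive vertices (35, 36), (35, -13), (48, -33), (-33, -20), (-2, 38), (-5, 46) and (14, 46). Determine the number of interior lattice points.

By the shoelace formula, twice the signed area is |(35·(-13) − 35·36) + (35·(-33) − 48·(-13)) + (48·(-20) − (-33)·(-33)) + ((-33)·38 − (-2)·(-20)) + ((-2)·46 − (-5)·38) + ((-5)·46 − 14·46) + (14·36 − 35·46)| = 7471, so the area is 7471/2.
Along each edge there are gcd(|Δx|,|Δy|)+1 lattice points, so counting each shared vertex once the boundary has gcd(0,49) + gcd(13,20) + gcd(81,13) + gcd(31,58) + gcd(3,8) + gcd(19,0) + gcd(21,10) = 49+1+1+1+1+19+1 = 73.
Pick's theorem gives I = A − B/2 + 1 = 7471/2 − 73/2 + 1 = 3700.

3700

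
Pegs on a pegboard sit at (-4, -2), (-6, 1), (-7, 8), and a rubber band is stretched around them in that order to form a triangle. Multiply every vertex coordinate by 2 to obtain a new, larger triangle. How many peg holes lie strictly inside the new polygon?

By the shoelace formula, twice the signed area is |((-4)·1 − (-6)·(-2)) + ((-6)·8 − (-7)·1) + ((-7)·(-2) − (-4)·8)| = 11, so the area is 5.5.
Summing gcd(|Δx|,|Δy|) over the edges gives the boundary count: gcd(2,3) + gcd(1,7) + gcd(3,10) = 1+1+1 = 3.
Scaling by 2 multiplies the area by 2² = 4 (so the new area is 22) and multiplies the boundary lattice-point count by 2, giving 6.
By Pick's theorem, the interior count of the dilated polygon is 22 − 6/2 + 1 = 20.

20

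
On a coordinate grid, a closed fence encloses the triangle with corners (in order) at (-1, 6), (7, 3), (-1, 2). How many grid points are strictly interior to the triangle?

By the shoelace formula, twice the signed area is |((-1)·3 − 7·6) + (7·2 − (-1)·3) + ((-1)·6 − (-1)·2)| = 32, so the area is 16.
Along each edge there are gcd(|Δx|,|Δy|)+1 lattice points, so counting each shared vertex once the boundary has gcd(8,3) + gcd(8,1) + gcd(0,4) = 1+1+4 = 6.
By Pick's theorem A = I + B/2 − 1, so I = 16 − 6/2 + 1 = 14.

14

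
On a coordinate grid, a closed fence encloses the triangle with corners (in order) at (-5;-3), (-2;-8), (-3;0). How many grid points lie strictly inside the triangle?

Using the shoelace formula, 2A = |((-5)·(-8) − (-2)·(-3)) + ((-2)·0 − (-3)·(-8)) + ((-3)·(-3) − (-5)·0)| = 19, so the area is 19/2.
The number of boundary lattice points is Σ gcd(|Δx|,|Δy|) = gcd(3,5) + gcd(1,8) + gcd(2,3) = 1+1+1 = 3.
Pick's theorem gives I = A − B/2 + 1 = 19/2 − 3/2 + 1 = 9.

9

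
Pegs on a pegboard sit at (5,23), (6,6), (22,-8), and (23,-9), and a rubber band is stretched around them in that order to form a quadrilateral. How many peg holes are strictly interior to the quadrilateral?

134

By the shoelace formula, twice the signed area is |[5·6 − 6·23] + [6·(-8) − 22·6] + [22·(-9) − 23·(-8)] + [23·23 − 5·(-9)]| = 272, so the area is 136.
The number of boundary lattice points is Σ gcd(|Δx|,|Δy|) = gcd(1,17) + gcd(16,14) + gcd(1,1) + gcd(18,32) = 1+2+1+2 = 6.
By Pick's theorem A = I + B/2 − 1, so I = 136 − 6/2 + 1 = 134.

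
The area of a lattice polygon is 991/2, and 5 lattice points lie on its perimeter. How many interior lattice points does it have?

From Pick's theorem, I = A − B/2 + 1 = 991/2 − 5/2 + 1 = 494.

494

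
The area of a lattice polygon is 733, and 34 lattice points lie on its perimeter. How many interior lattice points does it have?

Pick's theorem A = I + B/2 − 1 rearranges to I = A − B/2 + 1 = 733 − 34/2 + 1 = 717.

717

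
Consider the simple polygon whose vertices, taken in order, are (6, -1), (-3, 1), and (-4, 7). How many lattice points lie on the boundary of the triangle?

Summing gcd(|Δx|,|Δy|) over the edges gives the boundary count: gcd(9,2) + gcd(1,6) + gcd(10,8) = 1+1+2 = 4.

4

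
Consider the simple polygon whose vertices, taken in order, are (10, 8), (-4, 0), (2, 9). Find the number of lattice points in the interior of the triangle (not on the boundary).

By the shoelace formula, twice the signed area is |(10·0 − (-4)·8) + ((-4)·9 − 2·0) + (2·8 − 10·9)| = 78, so the area is 39.
Along each edge there are gcd(|Δx|,|Δy|)+1 lattice points, so counting each shared vertex once the boundary has gcd(14,8) + gcd(6,9) + gcd(8,1) = 2+3+1 = 6.
By Pick's theorem A = I + B/2 − 1, so I = 39 − 6/2 + 1 = 37.

37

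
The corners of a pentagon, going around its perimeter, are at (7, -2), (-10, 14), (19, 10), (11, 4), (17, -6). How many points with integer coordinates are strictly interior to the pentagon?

Using the shoelace formula, 2A = |[7·14 − (-10)·(-2)] + [(-10)·10 − 19·14] + [19·4 − 11·10] + [11·(-6) − 17·4] + [17·(-2) − 7·(-6)]| = 448, so the area is 224.
Along each edge there are gcd(|Δx|,|Δy|)+1 lattice points, so counting each shared vertex once the boundary has gcd(17,16) + gcd(29,4) + gcd(8,6) + gcd(6,10) + gcd(10,4) = 1+1+2+2+2 = 8.
Pick's theorem gives I = A − B/2 + 1 = 224 − 8/2 + 1 = 221.

221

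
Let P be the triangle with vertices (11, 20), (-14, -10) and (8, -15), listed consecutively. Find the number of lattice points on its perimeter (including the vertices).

7

The number of boundary lattice points is Σ gcd(|Δx|,|Δy|) = gcd(25,30) + gcd(22,5) + gcd(3,35) = 5+1+1 = 7.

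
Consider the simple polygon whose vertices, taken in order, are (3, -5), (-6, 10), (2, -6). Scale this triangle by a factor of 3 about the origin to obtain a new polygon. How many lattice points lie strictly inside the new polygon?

By the shoelace formula, twice the signed area is |(3·10 − (-6)·(-5)) + ((-6)·(-6) − 2·10) + (2·(-5) − 3·(-6))| = 24, so the area is 12.
The number of boundary lattice points is Σ gcd(|Δx|,|Δy|) = gcd(9,15) + gcd(8,16) + gcd(1,1) = 3+8+1 = 12.
Scaling by 3 multiplies the area by 3² = 9 (so the new area is 108) and multiplies the boundary lattice-point count by 3, giving 36.
By Pick's theorem, the interior count of the dilated polygon is 108 − 36/2 + 1 = 91.

91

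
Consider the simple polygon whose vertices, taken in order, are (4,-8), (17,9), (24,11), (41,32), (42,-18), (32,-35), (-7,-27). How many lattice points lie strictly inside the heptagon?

By the shoelace formula, twice the signed area is |[4·9 − 17·(-8)] + [17·11 − 24·9] + [24·32 − 41·11] + [41·(-18) − 42·32] + [42·(-35) − 32·(-18)] + [32·(-27) − (-7)·(-35)] + [(-7)·(-8) − 4·(-27)]| = 3461, so the area is 1730.5.
Summing gcd(|Δx|,|Δy|) over the edges gives the boundary count: gcd(13,17) + gcd(7,2) + gcd(17,21) + gcd(1,50) + gcd(10,17) + gcd(39,8) + gcd(11,19) = 1+1+1+1+1+1+1 = 7.
Pick's theorem gives I = A − B/2 + 1 = 1730.5 − 7/2 + 1 = 1728.

1728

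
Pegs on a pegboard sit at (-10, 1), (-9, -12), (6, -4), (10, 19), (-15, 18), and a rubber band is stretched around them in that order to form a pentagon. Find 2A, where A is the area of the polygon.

1021

By the shoelace formula, twice the signed area is |((-10)·(-12) − (-9)·1) + ((-9)·(-4) − 6·(-12)) + (6·19 − 10·(-4)) + (10·18 − (-15)·19) + ((-15)·1 − (-10)·18)| = 1021, so the area is 510.5.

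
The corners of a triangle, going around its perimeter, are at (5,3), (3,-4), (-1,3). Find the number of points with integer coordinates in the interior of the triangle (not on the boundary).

18

The shoelace formula gives twice the area as |[5·(-4) − 3·3] + [3·3 − (-1)·(-4)] + [(-1)·3 − 5·3]| = 42, so the area is 21.
Summing gcd(|Δx|,|Δy|) over the edges gives the boundary count: gcd(2,7) + gcd(4,7) + gcd(6,0) = 1+1+6 = 8.
By Pick's theorem A = I + B/2 − 1, so I = 21 − 8/2 + 1 = 18.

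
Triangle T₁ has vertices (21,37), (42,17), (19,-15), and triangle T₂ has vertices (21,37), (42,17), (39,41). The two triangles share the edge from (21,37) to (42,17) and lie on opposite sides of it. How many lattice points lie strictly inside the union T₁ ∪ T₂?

The union is the simple quadrilateral with vertices (21,37), (19,-15), (42,17), (39,41) in order.
By the shoelace formula, twice the signed area is |[21·(-15) − 19·37] + [19·17 − 42·(-15)] + [42·41 − 39·17] + [39·37 − 21·41]| = 1576, so the area is 788.
Summing gcd(|Δx|,|Δy|) over the edges gives the boundary count: gcd(2,52) + gcd(23,32) + gcd(3,24) + gcd(18,4) = 2+1+3+2 = 8.
By Pick's theorem I = A − B/2 + 1 = 788 − 8/2 + 1 = 785.

785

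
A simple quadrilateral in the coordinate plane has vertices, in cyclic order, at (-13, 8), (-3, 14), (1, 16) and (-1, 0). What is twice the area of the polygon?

By the shoelace formula, twice the signed area is |[(-13)·14 − (-3)·8] + [(-3)·16 − 1·14] + [1·0 − (-1)·16] + [(-1)·8 − (-13)·0]| = 212, so the area is 106.

212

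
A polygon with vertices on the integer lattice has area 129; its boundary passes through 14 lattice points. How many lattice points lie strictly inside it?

123

Pick's theorem A = I + B/2 − 1 rearranges to I = A − B/2 + 1 = 129 − 14/2 + 1 = 123.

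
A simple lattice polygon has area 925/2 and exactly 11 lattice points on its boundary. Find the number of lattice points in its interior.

458

Pick's theorem A = I + B/2 − 1 rearranges to I = A − B/2 + 1 = 925/2 − 11/2 + 1 = 458.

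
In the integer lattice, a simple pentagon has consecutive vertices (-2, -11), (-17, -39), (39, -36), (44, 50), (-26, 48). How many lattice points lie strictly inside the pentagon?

4674

The shoelace formula gives twice the area as |[(-2)·(-39) − (-17)·(-11)] + [(-17)·(-36) − 39·(-39)] + [39·50 − 44·(-36)] + [44·48 − (-26)·50] + [(-26)·(-11) − (-2)·48]| = 9352, so the area is 4676.
Along each edge there are gcd(|Δx|,|Δy|)+1 lattice points, so counting each shared vertex once the boundary has gcd(15,28) + gcd(56,3) + gcd(5,86) + gcd(70,2) + gcd(24,59) = 1+1+1+2+1 = 6.
By Pick's theorem A = I + B/2 − 1, so I = 4676 − 6/2 + 1 = 4674.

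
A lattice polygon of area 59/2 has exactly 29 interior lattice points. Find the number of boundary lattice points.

Pick's theorem gives A = I + B/2 − 1, so B = 2(A − I + 1) = 2(59/2 − 29 + 1) = 3.

3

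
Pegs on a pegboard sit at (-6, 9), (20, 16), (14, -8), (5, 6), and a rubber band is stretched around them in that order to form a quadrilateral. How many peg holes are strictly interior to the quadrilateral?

Using the shoelace formula, 2A = |((-6)·16 − 20·9) + (20·(-8) − 14·16) + (14·6 − 5·(-8)) + (5·9 − (-6)·6)| = 455, so the area is 455/2.
Summing gcd(|Δx|,|Δy|) over the edges gives the boundary count: gcd(26,7) + gcd(6,24) + gcd(9,14) + gcd(11,3) = 1+6+1+1 = 9.
By Pick's theorem A = I + B/2 − 1, so I = 455/2 − 9/2 + 1 = 224.

224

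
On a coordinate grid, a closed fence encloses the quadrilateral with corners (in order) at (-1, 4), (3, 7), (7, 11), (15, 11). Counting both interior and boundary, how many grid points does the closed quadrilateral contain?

34

Using the shoelace formula, 2A = |[(-1)·7 − 3·4] + [3·11 − 7·7] + [7·11 − 15·11] + [15·4 − (-1)·11]| = 52, so the area is 26.
Summing gcd(|Δx|,|Δy|) over the edges gives the boundary count: gcd(4,3) + gcd(4,4) + gcd(8,0) + gcd(16,7) = 1+4+8+1 = 14.
Pick's theorem gives I = A − B/2 + 1 = 26 − 14/2 + 1 = 20, so the closed region contains I + B = 20 + 14 = 34 lattice points.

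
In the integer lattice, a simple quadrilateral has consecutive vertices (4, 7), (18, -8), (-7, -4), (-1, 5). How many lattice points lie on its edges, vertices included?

6

Summing gcd(|Δx|,|Δy|) over the edges gives the boundary count: gcd(14,15) + gcd(25,4) + gcd(6,9) + gcd(5,2) = 1+1+3+1 = 6.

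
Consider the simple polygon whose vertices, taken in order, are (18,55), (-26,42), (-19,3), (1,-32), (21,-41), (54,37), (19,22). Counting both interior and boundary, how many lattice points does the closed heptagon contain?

The shoelace formula gives twice the area as |[18·42 − (-26)·55] + [(-26)·3 − (-19)·42] + [(-19)·(-32) − 1·3] + [1·(-41) − 21·(-32)] + [21·37 − 54·(-41)] + [54·22 − 19·37] + [19·55 − 18·22]| = 8267, so the area is 4133.5.
The number of boundary lattice points is Σ gcd(|Δx|,|Δy|) = gcd(44,13) + gcd(7,39) + gcd(20,35) + gcd(20,9) + gcd(33,78) + gcd(35,15) + gcd(1,33) = 1+1+5+1+3+5+1 = 17.
Pick's theorem gives I = A − B/2 + 1 = 4133.5 − 17/2 + 1 = 4126, so the closed region contains I + B = 4126 + 17 = 4143 lattice points.

4143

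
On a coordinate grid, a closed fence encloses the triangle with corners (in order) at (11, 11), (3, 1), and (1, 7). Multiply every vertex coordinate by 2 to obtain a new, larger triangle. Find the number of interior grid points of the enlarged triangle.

The shoelace formula gives twice the area as |[11·1 − 3·11] + [3·7 − 1·1] + [1·11 − 11·7]| = 68, so the area is 34.
The number of boundary lattice points is Σ gcd(|Δx|,|Δy|) = gcd(8,10) + gcd(2,6) + gcd(10,4) = 2+2+2 = 6.
Scaling by 2 multiplies the area by 2² = 4 (so the new area is 136) and multiplies the boundary lattice-point count by 2, giving 12.
By Pick's theorem, the interior count of the dilated polygon is 136 − 12/2 + 1 = 131.

131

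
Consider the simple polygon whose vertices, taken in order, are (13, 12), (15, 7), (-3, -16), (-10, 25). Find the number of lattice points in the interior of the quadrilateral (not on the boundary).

493

By the shoelace formula, twice the signed area is |[13·7 − 15·12] + [15·(-16) − (-3)·7] + [(-3)·25 − (-10)·(-16)] + [(-10)·12 − 13·25]| = 988, so the area is 494.
Along each edge there are gcd(|Δx|,|Δy|)+1 lattice points, so counting each shared vertex once the boundary has gcd(2,5) + gcd(18,23) + gcd(7,41) + gcd(23,13) = 1+1+1+1 = 4.
By Pick's theorem A = I + B/2 − 1, so I = 494 − 4/2 + 1 = 493.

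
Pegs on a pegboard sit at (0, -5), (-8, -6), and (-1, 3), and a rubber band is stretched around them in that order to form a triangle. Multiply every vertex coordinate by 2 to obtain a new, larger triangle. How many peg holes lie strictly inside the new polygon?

By the shoelace formula, twice the signed area is |[0·(-6) − (-8)·(-5)] + [(-8)·3 − (-1)·(-6)] + [(-1)·(-5) − 0·3]| = 65, so the area is 65/2.
The number of boundary lattice points is Σ gcd(|Δx|,|Δy|) = gcd(8,1) + gcd(7,9) + gcd(1,8) = 1+1+1 = 3.
Scaling by 2 multiplies the area by 2² = 4 (so the new area is 130) and multiplies the boundary lattice-point count by 2, giving 6.
By Pick's theorem, the interior count of the dilated polygon is 130 − 6/2 + 1 = 128.

128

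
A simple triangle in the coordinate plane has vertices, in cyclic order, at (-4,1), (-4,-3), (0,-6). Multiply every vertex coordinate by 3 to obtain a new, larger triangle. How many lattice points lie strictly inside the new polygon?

The shoelace formula gives twice the area as |[(-4)·(-3) − (-4)·1] + [(-4)·(-6) − 0·(-3)] + [0·1 − (-4)·(-6)]| = 16, so the area is 8.
The number of boundary lattice points is Σ gcd(|Δx|,|Δy|) = gcd(0,4) + gcd(4,3) + gcd(4,7) = 4+1+1 = 6.
Scaling by 3 multiplies the area by 3² = 9 (so the new area is 72) and multiplies the boundary lattice-point count by 3, giving 18.
By Pick's theorem, the interior count of the dilated polygon is 72 − 18/2 + 1 = 64.

64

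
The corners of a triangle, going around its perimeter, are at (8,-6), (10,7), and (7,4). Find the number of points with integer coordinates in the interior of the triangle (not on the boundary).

Using the shoelace formula, 2A = |(8·7 − 10·(-6)) + (10·4 − 7·7) + (7·(-6) − 8·4)| = 33, so the area is 33/2.
Along each edge there are gcd(|Δx|,|Δy|)+1 lattice points, so counting each shared vertex once the boundary has gcd(2,13) + gcd(3,3) + gcd(1,10) = 1+3+1 = 5.
By Pick's theorem A = I + B/2 − 1, so I = 33/2 − 5/2 + 1 = 15.

15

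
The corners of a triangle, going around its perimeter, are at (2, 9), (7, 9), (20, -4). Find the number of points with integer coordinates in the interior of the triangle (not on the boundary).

24

Using the shoelace formula, 2A = |(2·9 − 7·9) + (7·(-4) − 20·9) + (20·9 − 2·(-4))| = 65, so the area is 32.5.
The number of boundary lattice points is Σ gcd(|Δx|,|Δy|) = gcd(5,0) + gcd(13,13) + gcd(18,13) = 5+13+1 = 19.
By Pick's theorem A = I + B/2 − 1, so I = 32.5 − 19/2 + 1 = 24.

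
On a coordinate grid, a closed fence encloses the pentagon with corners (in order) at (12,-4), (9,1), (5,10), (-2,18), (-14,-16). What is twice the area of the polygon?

By the shoelace formula, twice the signed area is |(12·1 − 9·(-4)) + (9·10 − 5·1) + (5·18 − (-2)·10) + ((-2)·(-16) − (-14)·18) + ((-14)·(-4) − 12·(-16))| = 775, so the area is 775/2.

775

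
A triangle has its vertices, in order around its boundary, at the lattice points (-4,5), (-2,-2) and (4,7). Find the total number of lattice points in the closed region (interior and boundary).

The shoelace formula gives twice the area as |[(-4)·(-2) − (-2)·5] + [(-2)·7 − 4·(-2)] + [4·5 − (-4)·7]| = 60, so the area is 30.
Along each edge there are gcd(|Δx|,|Δy|)+1 lattice points, so counting each shared vertex once the boundary has gcd(2,7) + gcd(6,9) + gcd(8,2) = 1+3+2 = 6.
Pick's theorem gives I = A − B/2 + 1 = 30 − 6/2 + 1 = 28, so the closed region contains I + B = 28 + 6 = 34 lattice points.

34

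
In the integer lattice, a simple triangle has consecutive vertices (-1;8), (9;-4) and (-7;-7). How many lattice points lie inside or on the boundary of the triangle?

The shoelace formula gives twice the area as |((-1)·(-4) − 9·8) + (9·(-7) − (-7)·(-4)) + ((-7)·8 − (-1)·(-7))| = 222, so the area is 111.
The number of boundary lattice points is Σ gcd(|Δx|,|Δy|) = gcd(10,12) + gcd(16,3) + gcd(6,15) = 2+1+3 = 6.
Pick's theorem gives I = A − B/2 + 1 = 111 − 6/2 + 1 = 109, so the closed region contains I + B = 109 + 6 = 115 lattice points.

115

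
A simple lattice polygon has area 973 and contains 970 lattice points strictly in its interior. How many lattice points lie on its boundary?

Pick's theorem gives A = I + B/2 − 1, so B = 2(A − I + 1) = 2(973 − 970 + 1) = 8.

8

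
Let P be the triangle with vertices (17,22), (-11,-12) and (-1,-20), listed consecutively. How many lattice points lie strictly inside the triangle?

Using the shoelace formula, 2A = |[17·(-12) − (-11)·22] + [(-11)·(-20) − (-1)·(-12)] + [(-1)·22 − 17·(-20)]| = 564, so the area is 282.
Along each edge there are gcd(|Δx|,|Δy|)+1 lattice points, so counting each shared vertex once the boundary has gcd(28,34) + gcd(10,8) + gcd(18,42) = 2+2+6 = 10.
By Pick's theorem A = I + B/2 − 1, so I = 282 − 10/2 + 1 = 278.

278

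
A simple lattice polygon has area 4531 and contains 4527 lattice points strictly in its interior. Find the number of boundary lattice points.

10

Pick's theorem gives A = I + B/2 − 1, so B = 2(A − I + 1) = 2(4531 − 4527 + 1) = 10.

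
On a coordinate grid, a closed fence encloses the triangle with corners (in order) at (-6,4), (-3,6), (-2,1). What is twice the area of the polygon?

17

By the shoelace formula, twice the signed area is |[(-6)·6 − (-3)·4] + [(-3)·1 − (-2)·6] + [(-2)·4 − (-6)·1]| = 17, so the area is 17/2.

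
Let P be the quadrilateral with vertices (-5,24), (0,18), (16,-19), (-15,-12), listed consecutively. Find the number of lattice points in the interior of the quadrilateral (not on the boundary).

Using the shoelace formula, 2A = |[(-5)·18 − 0·24] + [0·(-19) − 16·18] + [16·(-12) − (-15)·(-19)] + [(-15)·24 − (-5)·(-12)]| = 1275, so the area is 1275/2.
Summing gcd(|Δx|,|Δy|) over the edges gives the boundary count: gcd(5,6) + gcd(16,37) + gcd(31,7) + gcd(10,36) = 1+1+1+2 = 5.
By Pick's theorem A = I + B/2 − 1, so I = 1275/2 − 5/2 + 1 = 636.

636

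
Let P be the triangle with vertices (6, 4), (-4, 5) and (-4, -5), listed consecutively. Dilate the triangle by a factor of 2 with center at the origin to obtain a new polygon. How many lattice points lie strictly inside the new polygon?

189

By the shoelace formula, twice the signed area is |(6·5 − (-4)·4) + ((-4)·(-5) − (-4)·5) + ((-4)·4 − 6·(-5))| = 100, so the area is 50.
The number of boundary lattice points is Σ gcd(|Δx|,|Δy|) = gcd(10,1) + gcd(0,10) + gcd(10,9) = 1+10+1 = 12.
Scaling by 2 multiplies the area by 2² = 4 (so the new area is 200) and multiplies the boundary lattice-point count by 2, giving 24.
By Pick's theorem, the interior count of the dilated polygon is 200 − 24/2 + 1 = 189.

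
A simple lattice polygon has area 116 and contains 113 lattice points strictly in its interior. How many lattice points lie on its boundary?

Pick's theorem gives A = I + B/2 − 1, so B = 2(A − I + 1) = 2(116 − 113 + 1) = 8.

8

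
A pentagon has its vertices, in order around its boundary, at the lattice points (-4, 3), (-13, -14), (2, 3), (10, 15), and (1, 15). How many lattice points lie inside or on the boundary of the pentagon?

The shoelace formula gives twice the area as |((-4)·(-14) − (-13)·3) + ((-13)·3 − 2·(-14)) + (2·15 − 10·3) + (10·15 − 1·15) + (1·3 − (-4)·15)| = 282, so the area is 141.
The number of boundary lattice points is Σ gcd(|Δx|,|Δy|) = gcd(9,17) + gcd(15,17) + gcd(8,12) + gcd(9,0) + gcd(5,12) = 1+1+4+9+1 = 16.
Pick's theorem gives I = A − B/2 + 1 = 141 − 16/2 + 1 = 134, so the closed region contains I + B = 134 + 16 = 150 lattice points.

150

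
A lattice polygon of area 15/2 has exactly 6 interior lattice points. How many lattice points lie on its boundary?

Pick's theorem gives A = I + B/2 − 1, so B = 2(A − I + 1) = 2(15/2 − 6 + 1) = 5.

5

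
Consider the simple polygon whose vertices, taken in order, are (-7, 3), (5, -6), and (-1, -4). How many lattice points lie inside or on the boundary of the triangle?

The shoelace formula gives twice the area as |((-7)·(-6) − 5·3) + (5·(-4) − (-1)·(-6)) + ((-1)·3 − (-7)·(-4))| = 30, so the area is 15.
Along each edge there are gcd(|Δx|,|Δy|)+1 lattice points, so counting each shared vertex once the boundary has gcd(12,9) + gcd(6,2) + gcd(6,7) = 3+2+1 = 6.
Pick's theorem gives I = A − B/2 + 1 = 15 − 6/2 + 1 = 13, so the closed region contains I + B = 13 + 6 = 19 lattice points.

19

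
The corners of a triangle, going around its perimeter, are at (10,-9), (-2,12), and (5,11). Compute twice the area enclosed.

By the shoelace formula, twice the signed area is |(10·12 − (-2)·(-9)) + ((-2)·11 − 5·12) + (5·(-9) − 10·11)| = 135, so the area is 135/2.

135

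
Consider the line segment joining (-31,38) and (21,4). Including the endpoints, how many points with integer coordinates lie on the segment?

The number of lattice points on a segment between lattice points is gcd(|Δx|,|Δy|) + 1 = gcd(52,34) + 1 = 2 + 1 = 3.

3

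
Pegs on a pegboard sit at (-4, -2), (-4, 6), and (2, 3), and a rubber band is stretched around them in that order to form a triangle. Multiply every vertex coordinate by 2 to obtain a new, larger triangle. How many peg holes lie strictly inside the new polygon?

Using the shoelace formula, 2A = |[(-4)·6 − (-4)·(-2)] + [(-4)·3 − 2·6] + [2·(-2) − (-4)·3]| = 48, so the area is 24.
Summing gcd(|Δx|,|Δy|) over the edges gives the boundary count: gcd(0,8) + gcd(6,3) + gcd(6,5) = 8+3+1 = 12.
Scaling by 2 multiplies the area by 2² = 4 (so the new area is 96) and multiplies the boundary lattice-point count by 2, giving 24.
By Pick's theorem, the interior count of the dilated polygon is 96 − 24/2 + 1 = 85.

85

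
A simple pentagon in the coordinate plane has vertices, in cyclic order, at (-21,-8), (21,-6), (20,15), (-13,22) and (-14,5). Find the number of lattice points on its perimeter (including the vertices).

Along each edge there are gcd(|Δx|,|Δy|)+1 lattice points, so counting each shared vertex once the boundary has gcd(42,2) + gcd(1,21) + gcd(33,7) + gcd(1,17) + gcd(7,13) = 2+1+1+1+1 = 6.

6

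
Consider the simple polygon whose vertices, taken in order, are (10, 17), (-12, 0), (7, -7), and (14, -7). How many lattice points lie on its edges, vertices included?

13

Along each edge there are gcd(|Δx|,|Δy|)+1 lattice points, so counting each shared vertex once the boundary has gcd(22,17) + gcd(19,7) + gcd(7,0) + gcd(4,24) = 1+1+7+4 = 13.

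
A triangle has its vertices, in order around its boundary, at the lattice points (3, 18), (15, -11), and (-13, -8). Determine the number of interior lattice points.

The shoelace formula gives twice the area as |(3·(-11) − 15·18) + (15·(-8) − (-13)·(-11)) + ((-13)·18 − 3·(-8))| = 776, so the area is 388.
Along each edge there are gcd(|Δx|,|Δy|)+1 lattice points, so counting each shared vertex once the boundary has gcd(12,29) + gcd(28,3) + gcd(16,26) = 1+1+2 = 4.
Pick's theorem gives I = A − B/2 + 1 = 388 − 4/2 + 1 = 387.

387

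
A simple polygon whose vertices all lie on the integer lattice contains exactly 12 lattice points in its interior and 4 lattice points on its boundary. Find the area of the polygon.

By Pick's theorem, A = I + B/2 − 1 = 12 + 4/2 − 1 = 13.

13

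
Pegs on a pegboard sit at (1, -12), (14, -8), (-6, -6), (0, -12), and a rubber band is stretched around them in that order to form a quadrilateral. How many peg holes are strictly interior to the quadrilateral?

Using the shoelace formula, 2A = |(1·(-8) − 14·(-12)) + (14·(-6) − (-6)·(-8)) + ((-6)·(-12) − 0·(-6)) + (0·(-12) − 1·(-12))| = 112, so the area is 56.
Along each edge there are gcd(|Δx|,|Δy|)+1 lattice points, so counting each shared vertex once the boundary has gcd(13,4) + gcd(20,2) + gcd(6,6) + gcd(1,0) = 1+2+6+1 = 10.
By Pick's theorem A = I + B/2 − 1, so I = 56 − 10/2 + 1 = 52.

52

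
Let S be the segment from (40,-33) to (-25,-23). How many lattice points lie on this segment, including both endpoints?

The number of lattice points on a segment between lattice points is gcd(|Δx|,|Δy|) + 1 = gcd(65,10) + 1 = 5 + 1 = 6.

6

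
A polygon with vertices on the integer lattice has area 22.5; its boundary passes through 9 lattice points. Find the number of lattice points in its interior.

19

Pick's theorem A = I + B/2 − 1 rearranges to I = A − B/2 + 1 = 22.5 − 9/2 + 1 = 19.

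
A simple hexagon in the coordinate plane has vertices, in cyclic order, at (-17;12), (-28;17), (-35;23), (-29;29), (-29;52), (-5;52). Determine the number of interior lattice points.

692

The shoelace formula gives twice the area as |((-17)·17 − (-28)·12) + ((-28)·23 − (-35)·17) + ((-35)·29 − (-29)·23) + ((-29)·52 − (-29)·29) + ((-29)·52 − (-5)·52) + ((-5)·12 − (-17)·52)| = 1441, so the area is 1441/2.
Summing gcd(|Δx|,|Δy|) over the edges gives the boundary count: gcd(11,5) + gcd(7,6) + gcd(6,6) + gcd(0,23) + gcd(24,0) + gcd(12,40) = 1+1+6+23+24+4 = 59.
By Pick's theorem A = I + B/2 − 1, so I = 1441/2 − 59/2 + 1 = 692.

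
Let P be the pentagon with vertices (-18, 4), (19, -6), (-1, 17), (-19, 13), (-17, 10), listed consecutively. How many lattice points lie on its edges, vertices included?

Along each edge there are gcd(|Δx|,|Δy|)+1 lattice points, so counting each shared vertex once the boundary has gcd(37,10) + gcd(20,23) + gcd(18,4) + gcd(2,3) + gcd(1,6) = 1+1+2+1+1 = 6.

6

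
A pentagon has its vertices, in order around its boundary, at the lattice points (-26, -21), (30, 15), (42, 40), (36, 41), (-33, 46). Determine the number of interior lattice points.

The shoelace formula gives twice the area as |[(-26)·15 − 30·(-21)] + [30·40 − 42·15] + [42·41 − 36·40] + [36·46 − (-33)·41] + [(-33)·(-21) − (-26)·46]| = 5990, so the area is 2995.
Along each edge there are gcd(|Δx|,|Δy|)+1 lattice points, so counting each shared vertex once the boundary has gcd(56,36) + gcd(12,25) + gcd(6,1) + gcd(69,5) + gcd(7,67) = 4+1+1+1+1 = 8.
Pick's theorem gives I = A − B/2 + 1 = 2995 − 8/2 + 1 = 2992.

2992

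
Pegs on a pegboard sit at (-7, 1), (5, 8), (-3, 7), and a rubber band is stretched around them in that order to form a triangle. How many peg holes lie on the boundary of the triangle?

Along each edge there are gcd(|Δx|,|Δy|)+1 lattice points, so counting each shared vertex once the boundary has gcd(12,7) + gcd(8,1) + gcd(4,6) = 1+1+2 = 4.

4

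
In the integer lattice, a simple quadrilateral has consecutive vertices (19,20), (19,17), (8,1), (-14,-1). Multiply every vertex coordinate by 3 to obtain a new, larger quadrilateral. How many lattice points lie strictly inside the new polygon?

By the shoelace formula, twice the signed area is |(19·17 − 19·20) + (19·1 − 8·17) + (8·(-1) − (-14)·1) + ((-14)·20 − 19·(-1))| = 429, so the area is 429/2.
Summing gcd(|Δx|,|Δy|) over the edges gives the boundary count: gcd(0,3) + gcd(11,16) + gcd(22,2) + gcd(33,21) = 3+1+2+3 = 9.
Scaling by 3 multiplies the area by 3² = 9 (so the new area is 3861/2) and multiplies the boundary lattice-point count by 3, giving 27.
By Pick's theorem, the interior count of the dilated polygon is 3861/2 − 27/2 + 1 = 1918.

1918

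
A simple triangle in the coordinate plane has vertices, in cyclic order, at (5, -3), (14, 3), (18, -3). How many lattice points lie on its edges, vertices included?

The number of boundary lattice points is Σ gcd(|Δx|,|Δy|) = gcd(9,6) + gcd(4,6) + gcd(13,0) = 3+2+13 = 18.

18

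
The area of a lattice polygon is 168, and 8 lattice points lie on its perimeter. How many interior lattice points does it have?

Pick's theorem A = I + B/2 − 1 rearranges to I = A − B/2 + 1 = 168 − 8/2 + 1 = 165.

165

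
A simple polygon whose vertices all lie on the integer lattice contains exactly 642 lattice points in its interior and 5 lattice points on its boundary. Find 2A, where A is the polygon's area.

1287

Pick's theorem states A = I + B/2 − 1, so A = 642 + 5/2 − 1 = 1287/2.
Hence 2A = 1287.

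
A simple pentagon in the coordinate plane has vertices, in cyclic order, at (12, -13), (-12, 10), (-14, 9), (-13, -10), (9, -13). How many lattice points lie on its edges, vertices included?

Along each edge there are gcd(|Δx|,|Δy|)+1 lattice points, so counting each shared vertex once the boundary has gcd(24,23) + gcd(2,1) + gcd(1,19) + gcd(22,3) + gcd(3,0) = 1+1+1+1+3 = 7.

7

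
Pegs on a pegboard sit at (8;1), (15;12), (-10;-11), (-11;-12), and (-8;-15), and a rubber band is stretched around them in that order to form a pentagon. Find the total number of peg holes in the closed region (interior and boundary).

120

The shoelace formula gives twice the area as |(8·12 − 15·1) + (15·(-11) − (-10)·12) + ((-10)·(-12) − (-11)·(-11)) + ((-11)·(-15) − (-8)·(-12)) + ((-8)·1 − 8·(-15))| = 216, so the area is 108.
The number of boundary lattice points is Σ gcd(|Δx|,|Δy|) = gcd(7,11) + gcd(25,23) + gcd(1,1) + gcd(3,3) + gcd(16,16) = 1+1+1+3+16 = 22.
Pick's theorem gives I = A − B/2 + 1 = 108 − 22/2 + 1 = 98, so the closed region contains I + B = 98 + 22 = 120 lattice points.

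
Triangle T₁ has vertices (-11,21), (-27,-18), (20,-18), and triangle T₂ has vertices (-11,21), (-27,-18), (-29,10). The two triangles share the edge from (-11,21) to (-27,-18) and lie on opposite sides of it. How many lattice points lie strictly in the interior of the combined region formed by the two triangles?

1155

The union is the simple quadrilateral with vertices (-11,21), (20,-18), (-27,-18), (-29,10) in order.
The shoelace formula gives twice the area as |((-11)·(-18) − 20·21) + (20·(-18) − (-27)·(-18)) + ((-27)·10 − (-29)·(-18)) + ((-29)·21 − (-11)·10)| = 2359, so the area is 1179.5.
The number of boundary lattice points is Σ gcd(|Δx|,|Δy|) = gcd(31,39) + gcd(47,0) + gcd(2,28) + gcd(18,11) = 1+47+2+1 = 51.
By Pick's theorem I = A − B/2 + 1 = 1179.5 − 51/2 + 1 = 1155.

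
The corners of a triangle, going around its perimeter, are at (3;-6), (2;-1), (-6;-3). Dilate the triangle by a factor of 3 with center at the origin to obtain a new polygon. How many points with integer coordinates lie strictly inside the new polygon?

181

The shoelace formula gives twice the area as |(3·(-1) − 2·(-6)) + (2·(-3) − (-6)·(-1)) + ((-6)·(-6) − 3·(-3))| = 42, so the area is 21.
Summing gcd(|Δx|,|Δy|) over the edges gives the boundary count: gcd(1,5) + gcd(8,2) + gcd(9,3) = 1+2+3 = 6.
Scaling by 3 multiplies the area by 3² = 9 (so the new area is 189) and multiplies the boundary lattice-point count by 3, giving 18.
By Pick's theorem, the interior count of the dilated polygon is 189 − 18/2 + 1 = 181.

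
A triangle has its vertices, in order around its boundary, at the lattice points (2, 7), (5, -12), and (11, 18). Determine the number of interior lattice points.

99

The shoelace formula gives twice the area as |(2·(-12) − 5·7) + (5·18 − 11·(-12)) + (11·7 − 2·18)| = 204, so the area is 102.
The number of boundary lattice points is Σ gcd(|Δx|,|Δy|) = gcd(3,19) + gcd(6,30) + gcd(9,11) = 1+6+1 = 8.
By Pick's theorem A = I + B/2 − 1, so I = 102 − 8/2 + 1 = 99.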